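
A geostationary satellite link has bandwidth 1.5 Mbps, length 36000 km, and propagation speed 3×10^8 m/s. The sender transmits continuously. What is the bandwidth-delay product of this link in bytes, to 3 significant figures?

22500 bytes

Propagation delay = 36000000 / 300000000 = 0.12 s.
BDP = R × t_prop = 1500000 × 0.12 = 180000 bits.
In bytes: 180000/8 = 22500 bytes.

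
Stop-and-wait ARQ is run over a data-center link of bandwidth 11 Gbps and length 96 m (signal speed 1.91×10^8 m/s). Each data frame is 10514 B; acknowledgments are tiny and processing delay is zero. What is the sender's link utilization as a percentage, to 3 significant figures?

88.4 %

t_tx = L/R = 84112/11000000000 = 7.64655e-06 s.
t_prop = 96/191000000 = 5.02618e-07 s; RTT = 1.00524e-06 s.
Cycle = t_tx + RTT = 8.65178e-06 s.
Utilization = t_tx / cycle = 7.64655e-06/8.65178e-06 = 88.4 %.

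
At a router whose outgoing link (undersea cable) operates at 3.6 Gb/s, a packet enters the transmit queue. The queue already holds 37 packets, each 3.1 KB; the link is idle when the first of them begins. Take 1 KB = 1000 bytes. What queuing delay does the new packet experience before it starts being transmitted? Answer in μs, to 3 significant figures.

Each queued packet: L/R = 24800/3600000000 = 6.88889 μs.
37 queued → 254.889 μs.
Queuing delay = 255 μs.

255 μs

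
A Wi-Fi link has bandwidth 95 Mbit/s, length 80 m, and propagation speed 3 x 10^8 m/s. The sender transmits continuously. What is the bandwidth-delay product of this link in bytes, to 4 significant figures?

3.167 bytes

Propagation delay = 80 / 300000000 = 2.66667e-07 s.
BDP = R × t_prop = 95000000 × 2.66667e-07 = 25.3333 bits.
In bytes: 25.3333/8 = 3.167 bytes.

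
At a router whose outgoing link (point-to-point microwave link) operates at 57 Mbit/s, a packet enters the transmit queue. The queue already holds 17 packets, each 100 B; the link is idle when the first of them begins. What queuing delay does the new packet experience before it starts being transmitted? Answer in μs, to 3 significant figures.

Each queued packet: L/R = 800/57000000 = 14.0351 μs.
17 queued → 238.596 μs.
Queuing delay = 239 μs.

239 μs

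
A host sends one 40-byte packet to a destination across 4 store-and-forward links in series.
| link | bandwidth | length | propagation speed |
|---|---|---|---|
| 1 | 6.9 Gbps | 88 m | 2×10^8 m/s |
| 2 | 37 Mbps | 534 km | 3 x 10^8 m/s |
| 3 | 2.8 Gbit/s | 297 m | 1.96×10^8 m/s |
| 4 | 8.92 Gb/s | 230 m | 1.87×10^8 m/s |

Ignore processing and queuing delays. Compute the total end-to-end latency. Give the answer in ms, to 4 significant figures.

1.792 ms

L = 40 × 8 = 320 bits.
Transmission delays (L/R per hop): 4.63768e-05, 0.00864865, 0.000114286, 3.58744e-05 ms; sum = 0.00884519 ms.
Propagation delays (d/s per hop): 0.00044, 1.78, 0.00151531, 0.00122995 ms; sum = 1.78319 ms.
End-to-end = 1.792 ms.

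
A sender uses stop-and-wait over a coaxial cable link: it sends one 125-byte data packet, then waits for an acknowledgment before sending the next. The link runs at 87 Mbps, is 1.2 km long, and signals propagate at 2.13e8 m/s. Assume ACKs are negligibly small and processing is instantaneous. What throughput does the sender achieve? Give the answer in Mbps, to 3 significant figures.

t_tx = L/R = 1000/87000000 = 1.14943e-05 s.
t_prop = 1200/213000000 = 5.6338e-06 s; RTT = 1.12676e-05 s.
Cycle = t_tx + RTT = 2.27619e-05 s.
Throughput = L / cycle = 1000 / 2.27619e-05 = 43.9 Mbps.

43.9 Mbps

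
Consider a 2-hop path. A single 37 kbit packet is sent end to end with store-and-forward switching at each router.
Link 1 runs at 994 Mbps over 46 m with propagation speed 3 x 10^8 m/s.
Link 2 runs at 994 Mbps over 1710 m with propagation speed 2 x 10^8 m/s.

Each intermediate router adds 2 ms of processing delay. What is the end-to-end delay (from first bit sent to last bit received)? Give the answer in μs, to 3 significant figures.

2080 μs

L = 37000 bits.
Transmission delay per hop = L/R = 37000/994000000 = 37.2233 μs; 2 hops → 74.4467 μs.
Propagation delays (d/s per hop): 0.153333, 8.55 μs; sum = 8.70333 μs.
Processing at 1 router(s): 1 × 2 ms = 2000 μs.
End-to-end = 2080 μs.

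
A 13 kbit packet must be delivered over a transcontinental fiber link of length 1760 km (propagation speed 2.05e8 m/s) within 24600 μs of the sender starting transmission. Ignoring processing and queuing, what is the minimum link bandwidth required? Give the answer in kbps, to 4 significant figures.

Propagation delay = 1760000 / 2.05e+08 = 8585.37 μs.
Transmission budget = 24600 − 8585.37 = 16014.6 μs.
R ≥ L / t_tx = 13000 bits / 0.0160146 s = 811.8 kbps.

811.8 kbps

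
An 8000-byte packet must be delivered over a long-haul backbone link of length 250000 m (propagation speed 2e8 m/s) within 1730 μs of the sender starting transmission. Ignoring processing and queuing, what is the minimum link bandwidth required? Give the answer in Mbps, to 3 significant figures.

133 Mbps

L = 64000 bits.
Propagation delay = 250000 / 200000000 = 1250 μs.
Transmission budget = 1730 − 1250 = 480 μs.
R ≥ L / t_tx = 64000 bits / 0.00048 s = 133 Mbps.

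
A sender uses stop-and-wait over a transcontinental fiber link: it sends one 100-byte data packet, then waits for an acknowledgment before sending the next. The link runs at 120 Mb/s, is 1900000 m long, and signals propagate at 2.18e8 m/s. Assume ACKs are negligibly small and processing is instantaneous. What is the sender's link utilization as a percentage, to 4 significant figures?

t_tx = L/R = 800/120000000 = 6.66667e-06 s.
t_prop = 1900000/2.18e+08 = 0.0087156 s; RTT = 0.0174312 s.
Cycle = t_tx + RTT = 0.0174379 s.
Utilization = t_tx / cycle = 6.66667e-06/0.0174379 = 0.03823 %.

0.03823 %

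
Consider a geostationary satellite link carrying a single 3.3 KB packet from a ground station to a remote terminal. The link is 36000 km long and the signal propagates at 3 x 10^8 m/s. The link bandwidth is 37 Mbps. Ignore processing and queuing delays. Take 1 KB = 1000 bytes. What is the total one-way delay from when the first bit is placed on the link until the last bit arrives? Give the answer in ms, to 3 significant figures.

121 ms

L = 26400 bits.
Transmission delay = L/R = 26400 / 37000000 = 0.713514 ms.
Propagation delay = d/s = 36000000 m / 300000000 m/s = 120 ms.
Total = 121 ms.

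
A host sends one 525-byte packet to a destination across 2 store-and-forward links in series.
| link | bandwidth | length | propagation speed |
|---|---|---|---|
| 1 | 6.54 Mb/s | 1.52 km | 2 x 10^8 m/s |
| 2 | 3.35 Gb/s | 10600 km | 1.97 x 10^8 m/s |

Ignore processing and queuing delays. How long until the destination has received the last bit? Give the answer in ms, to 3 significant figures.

L = 525 × 8 = 4200 bits.
Transmission delays (L/R per hop): 0.642202, 0.00125373 ms; sum = 0.643456 ms.
Propagation delays (d/s per hop): 0.0076, 53.8071 ms; sum = 53.8147 ms.
End-to-end = 54.5 ms.

54.5 ms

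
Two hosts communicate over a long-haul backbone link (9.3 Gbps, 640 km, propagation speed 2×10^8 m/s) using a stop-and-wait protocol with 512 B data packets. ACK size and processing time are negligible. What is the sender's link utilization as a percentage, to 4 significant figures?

0.006881 %

t_tx = L/R = 4096/9300000000 = 4.4043e-07 s.
t_prop = 640000/200000000 = 0.0032 s; RTT = 0.0064 s.
Cycle = t_tx + RTT = 0.00640044 s.
Utilization = t_tx / cycle = 4.4043e-07/0.00640044 = 0.006881 %.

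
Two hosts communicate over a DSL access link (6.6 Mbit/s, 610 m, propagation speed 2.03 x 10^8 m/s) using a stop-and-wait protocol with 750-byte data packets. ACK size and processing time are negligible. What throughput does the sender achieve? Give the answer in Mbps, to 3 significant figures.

6.56 Mbps

t_tx = L/R = 6000/6600000 = 0.000909091 s.
t_prop = 610/2.03e+08 = 3.00493e-06 s; RTT = 6.00985e-06 s.
Cycle = t_tx + RTT = 0.000915101 s.
Throughput = L / cycle = 6000 / 0.000915101 = 6.56 Mbps.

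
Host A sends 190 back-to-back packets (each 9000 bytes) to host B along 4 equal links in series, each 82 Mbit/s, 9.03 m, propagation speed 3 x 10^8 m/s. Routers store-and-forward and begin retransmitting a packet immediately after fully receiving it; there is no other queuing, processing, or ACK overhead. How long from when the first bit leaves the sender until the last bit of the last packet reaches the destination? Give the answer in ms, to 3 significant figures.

169 ms

Per-hop transmission t_tx = L/R = 72000/82000000 = 0.878049 ms.
Per-hop propagation t_prop = 9.03/300000000 = 3.01e-05 ms.
Pipeline fill: first packet needs 4·t_tx to clear all hops; remaining 189 packets each add one t_tx.
Total = (4+190-1)·t_tx + 4·t_prop = 193·0.878049 + 4·3.01e-05 = 169 ms.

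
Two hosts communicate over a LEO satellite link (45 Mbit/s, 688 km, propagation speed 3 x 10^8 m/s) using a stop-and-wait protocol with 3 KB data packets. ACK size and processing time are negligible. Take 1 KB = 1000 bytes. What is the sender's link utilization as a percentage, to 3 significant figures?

10.4 %

t_tx = L/R = 24000/45000000 = 0.000533333 s.
t_prop = 688000/300000000 = 0.00229333 s; RTT = 0.00458667 s.
Cycle = t_tx + RTT = 0.00512 s.
Utilization = t_tx / cycle = 0.000533333/0.00512 = 10.4 %.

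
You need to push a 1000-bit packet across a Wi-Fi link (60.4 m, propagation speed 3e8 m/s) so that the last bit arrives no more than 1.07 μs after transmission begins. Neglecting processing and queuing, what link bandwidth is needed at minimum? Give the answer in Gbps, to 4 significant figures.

Propagation delay = 60.4 / 300000000 = 0.201333 μs.
Transmission budget = 1.07 − 0.201333 = 0.868667 μs.
R ≥ L / t_tx = 1000 bits / 8.68667e-07 s = 1.151 Gbps.

1.151 Gbps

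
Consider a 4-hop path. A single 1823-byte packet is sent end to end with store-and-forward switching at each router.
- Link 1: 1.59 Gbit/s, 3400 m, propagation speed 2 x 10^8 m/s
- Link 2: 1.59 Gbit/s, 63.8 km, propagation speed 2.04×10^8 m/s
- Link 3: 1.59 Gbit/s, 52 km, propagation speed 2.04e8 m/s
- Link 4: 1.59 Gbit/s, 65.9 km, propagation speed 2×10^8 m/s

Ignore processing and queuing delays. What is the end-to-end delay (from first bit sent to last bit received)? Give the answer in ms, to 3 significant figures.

L = 1823 × 8 = 14584 bits.
Transmission delay per hop = L/R = 14584/1590000000 = 0.00917233 ms; 4 hops → 0.0366893 ms.
Propagation delays (d/s per hop): 0.017, 0.312745, 0.254902, 0.3295 ms; sum = 0.914147 ms.
End-to-end = 0.951 ms.

0.951 ms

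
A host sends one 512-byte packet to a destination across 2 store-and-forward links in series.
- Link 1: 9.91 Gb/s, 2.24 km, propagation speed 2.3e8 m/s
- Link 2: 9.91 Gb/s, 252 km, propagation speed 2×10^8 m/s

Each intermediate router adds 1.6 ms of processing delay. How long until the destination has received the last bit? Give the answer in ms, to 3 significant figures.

L = 512 × 8 = 4096 bits.
Transmission delay per hop = L/R = 4096/9910000000 = 0.00041332 ms; 2 hops → 0.00082664 ms.
Propagation delays (d/s per hop): 0.00973913, 1.26 ms; sum = 1.26974 ms.
Processing at 1 router(s): 1 × 1.6 ms = 1.6 ms.
End-to-end = 2.87 ms.

2.87 ms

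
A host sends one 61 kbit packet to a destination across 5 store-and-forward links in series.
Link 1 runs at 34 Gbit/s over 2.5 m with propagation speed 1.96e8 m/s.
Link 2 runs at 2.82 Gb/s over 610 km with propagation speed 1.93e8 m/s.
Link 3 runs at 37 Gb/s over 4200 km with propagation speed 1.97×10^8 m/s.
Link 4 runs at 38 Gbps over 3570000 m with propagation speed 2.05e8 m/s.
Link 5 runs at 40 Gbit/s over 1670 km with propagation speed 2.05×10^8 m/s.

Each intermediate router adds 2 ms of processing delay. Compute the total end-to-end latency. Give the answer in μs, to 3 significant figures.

L = 61000 bits.
Transmission delays (L/R per hop): 1.79412, 21.6312, 1.64865, 1.60526, 1.525 μs; sum = 28.2042 μs.
Propagation delays (d/s per hop): 0.0127551, 3160.62, 21319.8, 17414.6, 8146.34 μs; sum = 50041.4 μs.
Processing at 4 router(s): 4 × 2 ms = 8000 μs.
End-to-end = 58100 μs.

58100 μs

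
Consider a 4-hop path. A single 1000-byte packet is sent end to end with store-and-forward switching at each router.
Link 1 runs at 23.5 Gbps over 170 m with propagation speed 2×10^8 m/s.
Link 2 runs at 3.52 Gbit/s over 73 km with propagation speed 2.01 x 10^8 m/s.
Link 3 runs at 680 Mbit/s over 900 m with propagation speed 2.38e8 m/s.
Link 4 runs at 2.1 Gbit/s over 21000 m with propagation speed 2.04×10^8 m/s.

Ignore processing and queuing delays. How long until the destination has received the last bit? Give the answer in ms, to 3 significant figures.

0.489 ms

L = 1000 × 8 = 8000 bits.
Transmission delays (L/R per hop): 0.000340426, 0.00227273, 0.0117647, 0.00380952 ms; sum = 0.0181874 ms.
Propagation delays (d/s per hop): 0.00085, 0.363184, 0.00378151, 0.102941 ms; sum = 0.470757 ms.
End-to-end = 0.489 ms.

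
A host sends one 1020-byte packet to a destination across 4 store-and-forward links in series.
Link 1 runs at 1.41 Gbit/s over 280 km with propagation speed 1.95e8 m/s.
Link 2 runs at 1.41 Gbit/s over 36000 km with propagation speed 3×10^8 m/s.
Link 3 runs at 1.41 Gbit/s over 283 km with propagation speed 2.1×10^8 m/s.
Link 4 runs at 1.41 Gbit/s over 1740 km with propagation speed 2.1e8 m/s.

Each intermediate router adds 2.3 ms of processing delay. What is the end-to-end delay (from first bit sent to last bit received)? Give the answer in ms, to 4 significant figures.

138.0 ms

L = 1020 × 8 = 8160 bits.
Transmission delay per hop = L/R = 8160/1410000000 = 0.00578723 ms; 4 hops → 0.0231489 ms.
Propagation delays (d/s per hop): 1.4359, 120, 1.34762, 8.28571 ms; sum = 131.069 ms.
Processing at 3 router(s): 3 × 2.3 ms = 6.9 ms.
End-to-end = 138.0 ms.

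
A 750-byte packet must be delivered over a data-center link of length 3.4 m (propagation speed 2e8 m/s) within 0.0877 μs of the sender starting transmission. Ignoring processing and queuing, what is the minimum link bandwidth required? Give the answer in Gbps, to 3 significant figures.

84.9 Gbps

L = 6000 bits.
Propagation delay = 3.4 / 200000000 = 0.017 μs.
Transmission budget = 0.0877 − 0.017 = 0.0707 μs.
R ≥ L / t_tx = 6000 bits / 7.07e-08 s = 84.9 Gbps.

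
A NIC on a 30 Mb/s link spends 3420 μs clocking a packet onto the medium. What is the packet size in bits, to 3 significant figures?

103000 bits

L = R × t_tx = 30000000 b/s × 0.00342 s = 102600 bits.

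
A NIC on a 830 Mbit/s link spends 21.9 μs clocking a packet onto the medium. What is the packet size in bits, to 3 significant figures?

L = R × t_tx = 830000000 b/s × 2.19e-05 s = 18177 bits.

18200 bits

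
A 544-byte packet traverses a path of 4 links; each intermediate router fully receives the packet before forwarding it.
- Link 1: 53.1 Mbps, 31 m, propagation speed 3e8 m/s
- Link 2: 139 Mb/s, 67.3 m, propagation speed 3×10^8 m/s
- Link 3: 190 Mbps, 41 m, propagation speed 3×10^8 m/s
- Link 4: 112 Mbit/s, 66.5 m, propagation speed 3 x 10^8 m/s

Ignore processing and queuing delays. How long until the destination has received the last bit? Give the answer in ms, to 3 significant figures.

L = 544 × 8 = 4352 bits.
Transmission delays (L/R per hop): 0.0819586, 0.0313094, 0.0229053, 0.0388571 ms; sum = 0.17503 ms.
Propagation delays (d/s per hop): 0.000103333, 0.000224333, 0.000136667, 0.000221667 ms; sum = 0.000686 ms.
End-to-end = 0.176 ms.

0.176 ms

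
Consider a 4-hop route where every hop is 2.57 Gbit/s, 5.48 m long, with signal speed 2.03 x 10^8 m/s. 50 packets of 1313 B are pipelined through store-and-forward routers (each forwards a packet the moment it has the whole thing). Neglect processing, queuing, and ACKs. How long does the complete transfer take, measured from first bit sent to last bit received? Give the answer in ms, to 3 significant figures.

Per-hop transmission t_tx = L/R = 10504/2570000000 = 0.00408716 ms.
Per-hop propagation t_prop = 5.48/2.03e+08 = 2.69951e-05 ms.
Pipeline fill: first packet needs 4·t_tx to clear all hops; remaining 49 packets each add one t_tx.
Total = (4+50-1)·t_tx + 4·t_prop = 53·0.00408716 + 4·2.69951e-05 = 0.217 ms.

0.217 ms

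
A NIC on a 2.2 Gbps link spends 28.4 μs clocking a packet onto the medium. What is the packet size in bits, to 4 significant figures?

L = R × t_tx = 2200000000 b/s × 2.84e-05 s = 62480 bits.

62480 bits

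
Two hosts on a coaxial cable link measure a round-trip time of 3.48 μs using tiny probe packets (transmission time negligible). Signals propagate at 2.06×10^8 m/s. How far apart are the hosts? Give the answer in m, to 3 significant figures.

One-way propagation = RTT/2 = 1.74 μs.
d = s × t = 206000000 × 1.74e-06 = 358 m.

358 m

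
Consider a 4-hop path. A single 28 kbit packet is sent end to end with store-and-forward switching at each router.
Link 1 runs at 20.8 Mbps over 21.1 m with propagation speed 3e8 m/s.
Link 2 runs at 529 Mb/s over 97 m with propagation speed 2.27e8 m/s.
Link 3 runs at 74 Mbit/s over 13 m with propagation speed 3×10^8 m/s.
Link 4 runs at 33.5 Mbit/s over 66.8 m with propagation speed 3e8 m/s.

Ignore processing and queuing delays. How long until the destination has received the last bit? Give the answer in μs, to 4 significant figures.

L = 28000 bits.
Transmission delays (L/R per hop): 1346.15, 52.9301, 378.378, 835.821 μs; sum = 2613.28 μs.
Propagation delays (d/s per hop): 0.0703333, 0.427313, 0.0433333, 0.222667 μs; sum = 0.763646 μs.
End-to-end = 2614 μs.

2614 μs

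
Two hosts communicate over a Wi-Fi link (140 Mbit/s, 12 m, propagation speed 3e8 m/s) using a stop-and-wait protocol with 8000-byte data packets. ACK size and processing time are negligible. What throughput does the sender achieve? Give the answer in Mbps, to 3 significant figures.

140 Mbps

t_tx = L/R = 64000/140000000 = 0.000457143 s.
t_prop = 12/300000000 = 4e-08 s; RTT = 8e-08 s.
Cycle = t_tx + RTT = 0.000457223 s.
Throughput = L / cycle = 64000 / 0.000457223 = 140 Mbps.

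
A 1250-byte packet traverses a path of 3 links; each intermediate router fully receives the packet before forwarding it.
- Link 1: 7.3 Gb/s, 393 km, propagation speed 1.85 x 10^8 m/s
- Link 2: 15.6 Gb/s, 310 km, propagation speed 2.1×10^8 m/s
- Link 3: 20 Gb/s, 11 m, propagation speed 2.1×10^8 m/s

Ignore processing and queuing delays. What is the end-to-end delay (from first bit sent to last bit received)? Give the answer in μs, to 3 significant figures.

3600 μs

L = 1250 × 8 = 10000 bits.
Transmission delays (L/R per hop): 1.36986, 0.641026, 0.5 μs; sum = 2.51089 μs.
Propagation delays (d/s per hop): 2124.32, 1476.19, 0.052381 μs; sum = 3600.57 μs.
End-to-end = 3600 μs.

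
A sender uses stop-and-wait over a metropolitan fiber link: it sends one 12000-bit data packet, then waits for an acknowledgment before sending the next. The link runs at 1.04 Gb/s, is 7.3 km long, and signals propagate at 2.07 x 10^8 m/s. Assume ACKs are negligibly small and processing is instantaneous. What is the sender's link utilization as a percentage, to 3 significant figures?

14.1 %

t_tx = L/R = 12000/1040000000 = 1.15385e-05 s.
t_prop = 7300/2.07e+08 = 3.52657e-05 s; RTT = 7.05314e-05 s.
Cycle = t_tx + RTT = 8.20699e-05 s.
Utilization = t_tx / cycle = 1.15385e-05/8.20699e-05 = 14.1 %.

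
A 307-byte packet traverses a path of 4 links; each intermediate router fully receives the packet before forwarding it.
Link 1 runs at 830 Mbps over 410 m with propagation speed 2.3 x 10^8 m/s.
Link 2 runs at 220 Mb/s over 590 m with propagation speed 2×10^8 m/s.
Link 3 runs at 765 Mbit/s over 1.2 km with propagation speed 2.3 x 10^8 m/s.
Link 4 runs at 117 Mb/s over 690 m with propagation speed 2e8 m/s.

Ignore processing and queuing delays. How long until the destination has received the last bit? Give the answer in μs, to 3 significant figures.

L = 307 × 8 = 2456 bits.
Transmission delays (L/R per hop): 2.95904, 11.1636, 3.21046, 20.9915 μs; sum = 38.3246 μs.
Propagation delays (d/s per hop): 1.78261, 2.95, 5.21739, 3.45 μs; sum = 13.4 μs.
End-to-end = 51.7 μs.

51.7 μs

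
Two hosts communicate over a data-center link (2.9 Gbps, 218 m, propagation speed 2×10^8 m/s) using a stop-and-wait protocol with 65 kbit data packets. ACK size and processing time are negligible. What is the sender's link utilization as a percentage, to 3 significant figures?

91.1 %

t_tx = L/R = 65000/2900000000 = 2.24138e-05 s.
t_prop = 218/200000000 = 1.09e-06 s; RTT = 2.18e-06 s.
Cycle = t_tx + RTT = 2.45938e-05 s.
Utilization = t_tx / cycle = 2.24138e-05/2.45938e-05 = 91.1 %.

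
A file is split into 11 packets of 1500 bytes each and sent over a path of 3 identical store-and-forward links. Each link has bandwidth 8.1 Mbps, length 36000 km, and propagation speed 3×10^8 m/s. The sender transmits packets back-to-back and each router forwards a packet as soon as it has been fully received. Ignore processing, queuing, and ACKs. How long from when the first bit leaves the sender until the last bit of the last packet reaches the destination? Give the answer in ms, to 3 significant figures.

Per-hop transmission t_tx = L/R = 12000/8100000 = 1.48148 ms.
Per-hop propagation t_prop = 36000000/300000000 = 120 ms.
Pipeline fill: first packet needs 3·t_tx to clear all hops; remaining 10 packets each add one t_tx.
Total = (3+11-1)·t_tx + 3·t_prop = 13·1.48148 + 3·120 = 379 ms.

379 ms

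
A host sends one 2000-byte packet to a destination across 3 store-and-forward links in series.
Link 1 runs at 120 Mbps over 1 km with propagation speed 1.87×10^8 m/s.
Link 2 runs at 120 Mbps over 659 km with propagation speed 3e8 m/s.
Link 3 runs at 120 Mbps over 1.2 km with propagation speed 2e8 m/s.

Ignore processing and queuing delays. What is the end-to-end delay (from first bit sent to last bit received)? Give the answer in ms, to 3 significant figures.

L = 2000 × 8 = 16000 bits.
Transmission delay per hop = L/R = 16000/120000000 = 0.133333 ms; 3 hops → 0.4 ms.
Propagation delays (d/s per hop): 0.00534759, 2.19667, 0.006 ms; sum = 2.20801 ms.
End-to-end = 2.61 ms.

2.61 ms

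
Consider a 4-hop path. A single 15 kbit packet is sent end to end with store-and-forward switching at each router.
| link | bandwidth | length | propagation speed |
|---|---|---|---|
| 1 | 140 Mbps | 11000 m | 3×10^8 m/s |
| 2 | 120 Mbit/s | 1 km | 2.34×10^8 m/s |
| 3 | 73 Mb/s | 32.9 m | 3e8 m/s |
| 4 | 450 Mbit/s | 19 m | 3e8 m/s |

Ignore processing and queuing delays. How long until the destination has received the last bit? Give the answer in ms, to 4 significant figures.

L = 15000 bits.
Transmission delays (L/R per hop): 0.107143, 0.125, 0.205479, 0.0333333 ms; sum = 0.470956 ms.
Propagation delays (d/s per hop): 0.0366667, 0.0042735, 0.000109667, 6.33333e-05 ms; sum = 0.0411132 ms.
End-to-end = 0.5121 ms.

0.5121 ms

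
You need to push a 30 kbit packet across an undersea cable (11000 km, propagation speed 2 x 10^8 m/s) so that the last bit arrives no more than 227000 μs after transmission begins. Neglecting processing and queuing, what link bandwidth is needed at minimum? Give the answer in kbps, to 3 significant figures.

174 kbps

Propagation delay = 11000000 / 200000000 = 55000 μs.
Transmission budget = 227000 − 55000 = 172000 μs.
R ≥ L / t_tx = 30000 bits / 0.172 s = 174 kbps.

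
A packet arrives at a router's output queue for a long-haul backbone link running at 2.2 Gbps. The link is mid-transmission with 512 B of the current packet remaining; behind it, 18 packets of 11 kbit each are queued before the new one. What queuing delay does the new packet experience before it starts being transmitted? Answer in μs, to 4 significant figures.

91.86 μs

Each queued packet: L/R = 11000/2200000000 = 5 μs.
18 queued → 90 μs.
Plus remaining 4096 bits of current packet: 1.86182 μs.
Queuing delay = 91.86 μs.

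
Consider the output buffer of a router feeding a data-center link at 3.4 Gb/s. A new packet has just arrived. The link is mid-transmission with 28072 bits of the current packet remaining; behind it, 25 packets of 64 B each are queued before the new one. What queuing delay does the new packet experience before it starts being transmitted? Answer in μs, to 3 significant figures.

12.0 μs

Each queued packet: L/R = 512/3400000000 = 0.150588 μs.
25 queued → 3.76471 μs.
Plus remaining 28072 bits of current packet: 8.25647 μs.
Queuing delay = 12.0 μs.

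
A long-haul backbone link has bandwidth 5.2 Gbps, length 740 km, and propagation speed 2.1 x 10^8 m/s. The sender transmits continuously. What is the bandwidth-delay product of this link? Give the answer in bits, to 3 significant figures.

Propagation delay = 740000 / 210000000 = 0.00352381 s.
BDP = R × t_prop = 5200000000 × 0.00352381 = 18323800 bits.

18300000 bits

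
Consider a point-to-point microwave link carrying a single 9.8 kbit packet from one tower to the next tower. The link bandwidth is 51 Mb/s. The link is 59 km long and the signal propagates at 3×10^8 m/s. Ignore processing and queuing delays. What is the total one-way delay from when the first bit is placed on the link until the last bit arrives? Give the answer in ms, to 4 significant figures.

0.3888 ms

L = 9800 bits.
Transmission delay = L/R = 9800 / 51000000 = 0.192157 ms.
Propagation delay = d/s = 59000 m / 300000000 m/s = 0.196667 ms.
Total = 0.3888 ms.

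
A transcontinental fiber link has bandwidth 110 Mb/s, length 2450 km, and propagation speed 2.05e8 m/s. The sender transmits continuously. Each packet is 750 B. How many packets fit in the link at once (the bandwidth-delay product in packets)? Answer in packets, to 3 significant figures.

219 packets

Propagation delay = 2450000 / 2.05e+08 = 0.0119512 s.
BDP = R × t_prop = 110000000 × 0.0119512 = 1314630 bits.
In packets of 6000 bits: 219 packets.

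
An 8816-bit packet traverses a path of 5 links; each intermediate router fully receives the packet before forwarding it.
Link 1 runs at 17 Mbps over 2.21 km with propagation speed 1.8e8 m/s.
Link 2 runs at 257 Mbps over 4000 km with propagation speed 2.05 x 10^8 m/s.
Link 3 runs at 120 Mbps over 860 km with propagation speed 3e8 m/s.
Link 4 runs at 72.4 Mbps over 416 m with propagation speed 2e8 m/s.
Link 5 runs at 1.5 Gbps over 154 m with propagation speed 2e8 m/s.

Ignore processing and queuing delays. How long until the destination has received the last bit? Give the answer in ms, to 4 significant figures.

23.15 ms

Transmission delays (L/R per hop): 0.518588, 0.0343035, 0.0734667, 0.121768, 0.00587733 ms; sum = 0.754004 ms.
Propagation delays (d/s per hop): 0.0122778, 19.5122, 2.86667, 0.00208, 0.00077 ms; sum = 22.394 ms.
End-to-end = 23.15 ms.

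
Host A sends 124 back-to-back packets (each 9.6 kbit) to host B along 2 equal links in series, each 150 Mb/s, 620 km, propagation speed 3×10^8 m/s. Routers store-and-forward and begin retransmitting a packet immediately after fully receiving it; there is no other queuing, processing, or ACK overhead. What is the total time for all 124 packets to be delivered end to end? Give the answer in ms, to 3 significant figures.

12.1 ms

Per-hop transmission t_tx = L/R = 9600/150000000 = 0.064 ms.
Per-hop propagation t_prop = 620000/300000000 = 2.06667 ms.
Pipeline fill: first packet needs 2·t_tx to clear all hops; remaining 123 packets each add one t_tx.
Total = (2+124-1)·t_tx + 2·t_prop = 125·0.064 + 2·2.06667 = 12.1 ms.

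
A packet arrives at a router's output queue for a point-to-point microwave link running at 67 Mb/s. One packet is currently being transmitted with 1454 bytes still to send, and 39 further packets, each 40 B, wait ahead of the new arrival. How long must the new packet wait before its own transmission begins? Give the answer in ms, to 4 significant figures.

0.3599 ms

Each queued packet: L/R = 320/67000000 = 0.00477612 ms.
39 queued → 0.186269 ms.
Plus remaining 11632 bits of current packet: 0.173612 ms.
Queuing delay = 0.3599 ms.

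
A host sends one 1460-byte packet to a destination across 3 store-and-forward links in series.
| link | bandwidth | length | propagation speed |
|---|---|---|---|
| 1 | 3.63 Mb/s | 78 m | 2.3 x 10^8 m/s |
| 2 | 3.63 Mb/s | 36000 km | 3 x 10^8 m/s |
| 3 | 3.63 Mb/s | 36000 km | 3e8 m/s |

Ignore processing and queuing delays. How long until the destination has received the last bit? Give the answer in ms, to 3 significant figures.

250 ms

L = 1460 × 8 = 11680 bits.
Transmission delay per hop = L/R = 11680/3630000 = 3.21763 ms; 3 hops → 9.65289 ms.
Propagation delays (d/s per hop): 0.00033913, 120, 120 ms; sum = 240 ms.
End-to-end = 250 ms.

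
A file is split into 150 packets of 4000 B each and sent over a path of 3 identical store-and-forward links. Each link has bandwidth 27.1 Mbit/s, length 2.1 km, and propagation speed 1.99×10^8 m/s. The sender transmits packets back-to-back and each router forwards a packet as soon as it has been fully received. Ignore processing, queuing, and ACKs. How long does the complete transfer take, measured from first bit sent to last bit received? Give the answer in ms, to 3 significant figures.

Per-hop transmission t_tx = L/R = 32000/27100000 = 1.18081 ms.
Per-hop propagation t_prop = 2100/199000000 = 0.0105528 ms.
Pipeline fill: first packet needs 3·t_tx to clear all hops; remaining 149 packets each add one t_tx.
Total = (3+150-1)·t_tx + 3·t_prop = 152·1.18081 + 3·0.0105528 = 180 ms.

180 ms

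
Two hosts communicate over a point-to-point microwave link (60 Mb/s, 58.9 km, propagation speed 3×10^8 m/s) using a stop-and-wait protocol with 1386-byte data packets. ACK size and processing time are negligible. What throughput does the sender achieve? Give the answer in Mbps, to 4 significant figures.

t_tx = L/R = 11088/60000000 = 0.0001848 s.
t_prop = 58900/300000000 = 0.000196333 s; RTT = 0.000392667 s.
Cycle = t_tx + RTT = 0.000577467 s.
Throughput = L / cycle = 11088 / 0.000577467 = 19.20 Mbps.

19.20 Mbps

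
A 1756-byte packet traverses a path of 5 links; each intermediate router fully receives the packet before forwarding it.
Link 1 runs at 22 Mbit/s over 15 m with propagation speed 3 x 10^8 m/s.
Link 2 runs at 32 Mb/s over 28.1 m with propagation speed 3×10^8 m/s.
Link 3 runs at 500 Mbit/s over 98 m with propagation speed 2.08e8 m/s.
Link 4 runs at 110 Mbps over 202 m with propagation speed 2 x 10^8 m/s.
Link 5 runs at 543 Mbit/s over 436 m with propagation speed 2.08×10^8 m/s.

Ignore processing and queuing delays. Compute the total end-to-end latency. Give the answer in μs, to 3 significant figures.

1260 μs

L = 1756 × 8 = 14048 bits.
Transmission delays (L/R per hop): 638.545, 439, 28.096, 127.709, 25.8711 μs; sum = 1259.22 μs.
Propagation delays (d/s per hop): 0.05, 0.0936667, 0.471154, 1.01, 2.09615 μs; sum = 3.72097 μs.
End-to-end = 1260 μs.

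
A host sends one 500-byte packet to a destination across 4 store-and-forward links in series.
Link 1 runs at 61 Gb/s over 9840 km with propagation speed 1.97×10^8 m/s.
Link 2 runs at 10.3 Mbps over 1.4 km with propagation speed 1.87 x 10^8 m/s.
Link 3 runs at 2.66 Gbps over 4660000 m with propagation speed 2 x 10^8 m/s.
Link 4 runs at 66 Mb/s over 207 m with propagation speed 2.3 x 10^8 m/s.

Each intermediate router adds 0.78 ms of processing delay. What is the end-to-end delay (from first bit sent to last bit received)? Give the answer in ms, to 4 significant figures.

76.05 ms

L = 500 × 8 = 4000 bits.
Transmission delays (L/R per hop): 6.55738e-05, 0.38835, 0.00150376, 0.0606061 ms; sum = 0.450525 ms.
Propagation delays (d/s per hop): 49.9492, 0.00748663, 23.3, 0.0009 ms; sum = 73.2576 ms.
Processing at 3 router(s): 3 × 0.78 ms = 2.34 ms.
End-to-end = 76.05 ms.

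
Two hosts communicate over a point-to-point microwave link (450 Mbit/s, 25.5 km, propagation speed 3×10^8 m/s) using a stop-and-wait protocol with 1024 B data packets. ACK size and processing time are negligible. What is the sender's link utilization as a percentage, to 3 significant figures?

t_tx = L/R = 8192/450000000 = 1.82044e-05 s.
t_prop = 25500/300000000 = 8.5e-05 s; RTT = 0.00017 s.
Cycle = t_tx + RTT = 0.000188204 s.
Utilization = t_tx / cycle = 1.82044e-05/0.000188204 = 9.67 %.

9.67 %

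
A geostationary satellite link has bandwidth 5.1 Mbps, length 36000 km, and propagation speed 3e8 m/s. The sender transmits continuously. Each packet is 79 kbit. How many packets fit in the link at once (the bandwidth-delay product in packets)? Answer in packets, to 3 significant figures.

7.75 packets

Propagation delay = 36000000 / 300000000 = 0.12 s.
BDP = R × t_prop = 5100000 × 0.12 = 612000 bits.
In packets of 79000 bits: 7.75 packets.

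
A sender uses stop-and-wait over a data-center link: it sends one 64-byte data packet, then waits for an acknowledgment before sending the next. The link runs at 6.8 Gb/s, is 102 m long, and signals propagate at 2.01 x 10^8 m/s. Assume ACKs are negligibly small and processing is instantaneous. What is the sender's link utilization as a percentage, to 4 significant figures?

6.906 %

t_tx = L/R = 512/6800000000 = 7.52941e-08 s.
t_prop = 102/2.01e+08 = 5.07463e-07 s; RTT = 1.01493e-06 s.
Cycle = t_tx + RTT = 1.09022e-06 s.
Utilization = t_tx / cycle = 7.52941e-08/1.09022e-06 = 6.906 %.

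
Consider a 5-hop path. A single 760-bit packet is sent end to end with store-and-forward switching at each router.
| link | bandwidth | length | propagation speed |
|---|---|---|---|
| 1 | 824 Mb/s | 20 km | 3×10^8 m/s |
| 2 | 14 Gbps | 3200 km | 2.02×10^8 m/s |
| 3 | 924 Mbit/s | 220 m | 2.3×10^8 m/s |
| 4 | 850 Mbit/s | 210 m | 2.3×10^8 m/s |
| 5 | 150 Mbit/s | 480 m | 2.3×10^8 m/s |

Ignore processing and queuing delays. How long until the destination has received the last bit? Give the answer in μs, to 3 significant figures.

15900 μs

Transmission delays (L/R per hop): 0.92233, 0.0542857, 0.822511, 0.894118, 5.06667 μs; sum = 7.75991 μs.
Propagation delays (d/s per hop): 66.6667, 15841.6, 0.956522, 0.913043, 2.08696 μs; sum = 15912.2 μs.
End-to-end = 15900 μs.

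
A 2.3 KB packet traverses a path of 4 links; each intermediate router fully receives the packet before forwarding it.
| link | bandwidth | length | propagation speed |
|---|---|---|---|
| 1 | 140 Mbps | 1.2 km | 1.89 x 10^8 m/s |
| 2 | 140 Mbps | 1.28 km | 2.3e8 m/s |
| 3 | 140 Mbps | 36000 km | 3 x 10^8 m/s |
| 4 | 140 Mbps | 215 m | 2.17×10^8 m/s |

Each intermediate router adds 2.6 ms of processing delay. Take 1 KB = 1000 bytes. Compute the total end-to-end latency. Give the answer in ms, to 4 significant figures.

L = 18400 bits.
Transmission delay per hop = L/R = 18400/140000000 = 0.131429 ms; 4 hops → 0.525714 ms.
Propagation delays (d/s per hop): 0.00634921, 0.00556522, 120, 0.000990783 ms; sum = 120.013 ms.
Processing at 3 router(s): 3 × 2.6 ms = 7.8 ms.
End-to-end = 128.3 ms.

128.3 ms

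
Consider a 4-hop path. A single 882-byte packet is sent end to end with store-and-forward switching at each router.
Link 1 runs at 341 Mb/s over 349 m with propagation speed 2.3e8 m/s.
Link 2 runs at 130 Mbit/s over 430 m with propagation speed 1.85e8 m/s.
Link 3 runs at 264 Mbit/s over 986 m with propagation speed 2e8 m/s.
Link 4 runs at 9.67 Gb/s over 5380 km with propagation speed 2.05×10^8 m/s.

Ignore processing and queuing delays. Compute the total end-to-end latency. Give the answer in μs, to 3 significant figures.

L = 882 × 8 = 7056 bits.
Transmission delays (L/R per hop): 20.6921, 54.2769, 26.7273, 0.729679 μs; sum = 102.426 μs.
Propagation delays (d/s per hop): 1.51739, 2.32432, 4.93, 26243.9 μs; sum = 26252.7 μs.
End-to-end = 26400 μs.

26400 μs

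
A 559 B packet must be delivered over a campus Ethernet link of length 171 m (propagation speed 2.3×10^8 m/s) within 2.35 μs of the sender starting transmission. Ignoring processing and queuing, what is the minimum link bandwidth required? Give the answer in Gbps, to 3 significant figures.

L = 4472 bits.
Propagation delay = 171 / 2.3e+08 = 0.743478 μs.
Transmission budget = 2.35 − 0.743478 = 1.60652 μs.
R ≥ L / t_tx = 4472 bits / 1.60652e-06 s = 2.78 Gbps.

2.78 Gbps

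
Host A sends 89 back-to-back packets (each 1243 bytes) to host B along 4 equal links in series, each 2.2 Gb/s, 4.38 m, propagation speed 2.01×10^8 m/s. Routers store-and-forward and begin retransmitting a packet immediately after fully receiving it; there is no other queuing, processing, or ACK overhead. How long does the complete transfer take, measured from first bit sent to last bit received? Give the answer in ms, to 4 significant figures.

Per-hop transmission t_tx = L/R = 9944/2200000000 = 0.00452 ms.
Per-hop propagation t_prop = 4.38/2.01e+08 = 2.1791e-05 ms.
Pipeline fill: first packet needs 4·t_tx to clear all hops; remaining 88 packets each add one t_tx.
Total = (4+89-1)·t_tx + 4·t_prop = 92·0.00452 + 4·2.1791e-05 = 0.4159 ms.

0.4159 ms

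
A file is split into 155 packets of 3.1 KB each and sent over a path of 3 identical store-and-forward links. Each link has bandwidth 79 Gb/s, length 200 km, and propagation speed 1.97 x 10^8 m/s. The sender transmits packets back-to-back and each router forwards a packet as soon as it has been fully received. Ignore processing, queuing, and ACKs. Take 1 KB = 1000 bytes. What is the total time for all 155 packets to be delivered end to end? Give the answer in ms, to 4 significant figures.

3.095 ms

Per-hop transmission t_tx = L/R = 24800/79000000000 = 0.000313924 ms.
Per-hop propagation t_prop = 200000/197000000 = 1.01523 ms.
Pipeline fill: first packet needs 3·t_tx to clear all hops; remaining 154 packets each add one t_tx.
Total = (3+155-1)·t_tx + 3·t_prop = 157·0.000313924 + 3·1.01523 = 3.095 ms.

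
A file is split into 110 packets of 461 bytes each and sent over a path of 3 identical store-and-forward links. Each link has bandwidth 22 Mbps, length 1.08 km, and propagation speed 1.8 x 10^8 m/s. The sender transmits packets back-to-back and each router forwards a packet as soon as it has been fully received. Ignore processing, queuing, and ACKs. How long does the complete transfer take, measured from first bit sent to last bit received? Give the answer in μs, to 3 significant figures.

Per-hop transmission t_tx = L/R = 3688/22000000 = 167.636 μs.
Per-hop propagation t_prop = 1080/180000000 = 6 μs.
Pipeline fill: first packet needs 3·t_tx to clear all hops; remaining 109 packets each add one t_tx.
Total = (3+110-1)·t_tx + 3·t_prop = 112·167.636 + 3·6 = 18800 μs.

18800 μs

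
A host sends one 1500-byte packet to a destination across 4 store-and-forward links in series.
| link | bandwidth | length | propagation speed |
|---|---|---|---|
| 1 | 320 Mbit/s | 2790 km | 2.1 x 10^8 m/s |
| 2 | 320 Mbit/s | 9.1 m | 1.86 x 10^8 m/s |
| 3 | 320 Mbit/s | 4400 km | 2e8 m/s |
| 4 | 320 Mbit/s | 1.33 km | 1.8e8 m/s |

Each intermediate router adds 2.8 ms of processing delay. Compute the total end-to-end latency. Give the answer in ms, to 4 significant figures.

L = 1500 × 8 = 12000 bits.
Transmission delay per hop = L/R = 12000/320000000 = 0.0375 ms; 4 hops → 0.15 ms.
Propagation delays (d/s per hop): 13.2857, 4.89247e-05, 22, 0.00738889 ms; sum = 35.2932 ms.
Processing at 3 router(s): 3 × 2.8 ms = 8.4 ms.
End-to-end = 43.84 ms.

43.84 ms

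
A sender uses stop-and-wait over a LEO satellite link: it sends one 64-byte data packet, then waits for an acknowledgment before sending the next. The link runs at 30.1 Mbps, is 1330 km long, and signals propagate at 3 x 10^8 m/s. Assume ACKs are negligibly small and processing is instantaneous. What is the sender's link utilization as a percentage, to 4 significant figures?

0.1915 %

t_tx = L/R = 512/30100000 = 1.701e-05 s.
t_prop = 1330000/300000000 = 0.00443333 s; RTT = 0.00886667 s.
Cycle = t_tx + RTT = 0.00888368 s.
Utilization = t_tx / cycle = 1.701e-05/0.00888368 = 0.1915 %.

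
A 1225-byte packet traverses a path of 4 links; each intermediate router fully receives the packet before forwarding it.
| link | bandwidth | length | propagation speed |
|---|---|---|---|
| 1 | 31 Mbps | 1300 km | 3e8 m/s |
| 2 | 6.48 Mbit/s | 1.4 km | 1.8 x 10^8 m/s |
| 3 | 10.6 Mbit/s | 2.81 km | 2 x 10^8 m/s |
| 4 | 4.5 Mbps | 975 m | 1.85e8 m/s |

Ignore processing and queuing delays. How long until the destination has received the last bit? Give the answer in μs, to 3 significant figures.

9290 μs

L = 1225 × 8 = 9800 bits.
Transmission delays (L/R per hop): 316.129, 1512.35, 924.528, 2177.78 μs; sum = 4930.78 μs.
Propagation delays (d/s per hop): 4333.33, 7.77778, 14.05, 5.27027 μs; sum = 4360.43 μs.
End-to-end = 9290 μs.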